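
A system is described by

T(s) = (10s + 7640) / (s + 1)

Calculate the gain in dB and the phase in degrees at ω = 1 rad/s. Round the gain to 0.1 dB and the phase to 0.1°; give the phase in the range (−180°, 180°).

Substitute s = j1:
Numerator: 10(j1) + 7640 = 7640 + j10
Denominator: (j1) + 1 = 1 + j1
|N| = √(7640² + 10²) ≈ 7640, ∠N ≈ 0.07°
|D| = √(1² + 1²) ≈ 1.4142, ∠D ≈ 45.00°
|T| = 7640 / 1.4142 ≈ 5402.3
Gain = 20 log₁₀(5402.3) ≈ 74.65 dB
∠T = 0.07° − 45.00° = -44.93°

74.7 dB, -44.9°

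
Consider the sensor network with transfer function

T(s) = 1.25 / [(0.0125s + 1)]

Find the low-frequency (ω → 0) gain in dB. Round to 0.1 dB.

T(0) = 1.25 · 1 / 1 = 1.25
20 log₁₀(1.25) ≈ 1.94 dB

1.9 dB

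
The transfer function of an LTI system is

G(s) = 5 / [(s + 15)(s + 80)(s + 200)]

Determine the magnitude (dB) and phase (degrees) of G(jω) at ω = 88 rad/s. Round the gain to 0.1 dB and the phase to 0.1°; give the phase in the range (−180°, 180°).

At s = jω = j88:
pole (s+15): 15 + j88 → |·| = √(15²+88²) = √7969 ≈ 89.269, ∠ = arctan(88/15) ≈ 80.33°
pole (s+80): 80 + j88 → |·| = √(80²+88²) = √14144 ≈ 118.93, ∠ = arctan(88/80) ≈ 47.73°
pole (s+200): 200 + j88 → |·| = √(200²+88²) = √47744 ≈ 218.5, ∠ = arctan(88/200) ≈ 23.75°
|G| = 5 / 2.3198e+06 ≈ 2.1554e-06
Gain = 20 log₁₀(2.1554e-06) ≈ -113.33 dB
∠G = 0.00° − 151.81° = -151.81°

-113.3 dB, -151.8°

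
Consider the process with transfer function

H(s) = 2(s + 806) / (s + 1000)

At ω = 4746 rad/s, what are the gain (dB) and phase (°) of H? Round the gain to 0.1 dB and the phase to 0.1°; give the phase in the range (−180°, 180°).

At s = jω = j4746:
zero (s+806): 806 + j4746 → |·| = √(806²+4746²) = √23174152 ≈ 4814, ∠ = arctan(4746/806) ≈ 80.36°
pole (s+1000): 1000 + j4746 → |·| = √(1000²+4746²) = √23524516 ≈ 4850.2, ∠ = arctan(4746/1000) ≈ 78.10°
|H| = 2 · 4814 / 4850.2 ≈ 1.9851
Gain = 20 log₁₀(1.9851) ≈ 5.96 dB
∠H = 80.36° − 78.10° = 2.26°

6.0 dB, 2.3°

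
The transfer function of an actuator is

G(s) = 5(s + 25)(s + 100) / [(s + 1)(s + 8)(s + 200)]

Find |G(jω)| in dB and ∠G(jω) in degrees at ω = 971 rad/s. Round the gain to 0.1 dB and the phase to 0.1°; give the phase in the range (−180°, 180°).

At s = jω = j971:
zero (s+25): 25 + j971 → |·| = √(25²+971²) = √943466 ≈ 971.32, ∠ = arctan(971/25) ≈ 88.53°
zero (s+100): 100 + j971 → |·| = √(100²+971²) = √952841 ≈ 976.14, ∠ = arctan(971/100) ≈ 84.12°
pole (s+1): 1 + j971 → |·| = √(1²+971²) = √942842 ≈ 971, ∠ = arctan(971/1) ≈ 89.94°
pole (s+8): 8 + j971 → |·| = √(8²+971²) = √942905 ≈ 971.03, ∠ = arctan(971/8) ≈ 89.53°
pole (s+200): 200 + j971 → |·| = √(200²+971²) = √982841 ≈ 991.38, ∠ = arctan(971/200) ≈ 78.36°
|G| = 5 · 9.4814e+05 / 9.3474e+08 ≈ 0.0050717
Gain = 20 log₁₀(0.0050717) ≈ -45.90 dB
∠G = 172.65° − 257.83° = -85.18°

-45.9 dB, -85.2°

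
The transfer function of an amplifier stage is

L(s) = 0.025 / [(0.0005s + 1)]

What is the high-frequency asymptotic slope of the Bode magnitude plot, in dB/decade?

-20 dB/decade

Each pole contributes −20 dB/decade at high frequency; each zero contributes +20 dB/decade.
Net: 0 zero(s) − 1 pole(s) → -20 dB/decade.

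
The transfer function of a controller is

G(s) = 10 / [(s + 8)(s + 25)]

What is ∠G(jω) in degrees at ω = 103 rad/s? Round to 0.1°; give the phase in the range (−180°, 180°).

-161.9°

At s = jω = j103:
pole (s+8): 8 + j103 → |·| = √(8²+103²) = √10673 ≈ 103.31, ∠ = arctan(103/8) ≈ 85.56°
pole (s+25): 25 + j103 → |·| = √(25²+103²) = √11234 ≈ 105.99, ∠ = arctan(103/25) ≈ 76.36°
∠G = 0.00° − 161.92° = -161.92°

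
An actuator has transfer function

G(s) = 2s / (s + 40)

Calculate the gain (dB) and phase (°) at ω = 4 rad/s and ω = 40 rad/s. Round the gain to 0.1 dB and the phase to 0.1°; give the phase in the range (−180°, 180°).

At s = jω = j4:
zero at origin: s = j4 → |·| = 4, ∠ = 90.00°
pole (s+40): 40 + j4 → |·| = √(40²+4²) = √1616 ≈ 40.2, ∠ = arctan(4/40) ≈ 5.71°
|G| = 2 · 4 / 40.2 ≈ 0.199
Gain = 20 log₁₀(0.199) ≈ -14.02 dB
∠G = 90.00° − 5.71° = 84.29°

At s = jω = j40:
zero at origin: s = j40 → |·| = 40, ∠ = 90.00°
pole (s+40): 40 + j40 → |·| = √(40²+40²) = √3200 ≈ 56.569, ∠ = arctan(40/40) ≈ 45.00°
|G| = 2 · 40 / 56.569 ≈ 1.4142
Gain = 20 log₁₀(1.4142) ≈ 3.01 dB
∠G = 90.00° − 45.00° = 45.00°

ω = 4: -14.0 dB, 84.3°; ω = 40: 3.0 dB, 45.0°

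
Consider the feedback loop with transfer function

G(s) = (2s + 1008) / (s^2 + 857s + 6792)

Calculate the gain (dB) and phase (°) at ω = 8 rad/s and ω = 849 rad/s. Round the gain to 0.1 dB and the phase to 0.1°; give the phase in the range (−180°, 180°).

Substitute s = j8:
Numerator: 2(j8) + 1008 = 1008 + j16
Denominator: (j8)^2 + 857(j8) + 6792 = 6728 + j6856
|N| = √(1008² + 16²) ≈ 1008.1, ∠N ≈ 0.91°
|D| = √(6728² + 6856²) ≈ 9605.8, ∠D ≈ 45.54°
|G| = 1008.1 / 9605.8 ≈ 0.10495
Gain = 20 log₁₀(0.10495) ≈ -19.58 dB
∠G = 0.91° − 45.54° = -44.63°

Substitute s = j849:
Numerator: 2(j849) + 1008 = 1008 + j1698
Denominator: (j849)^2 + 857(j849) + 6792 = -714009 + j727593
|N| = √(1008² + 1698²) ≈ 1974.7, ∠N ≈ 59.30°
|D| = √(714009² + 727593²) ≈ 1.0194e+06, ∠D ≈ 134.46°
|G| = 1974.7 / 1.0194e+06 ≈ 0.0019371
Gain = 20 log₁₀(0.0019371) ≈ -54.26 dB
∠G = 59.30° − 134.46° = -75.16°

ω = 8: -19.6 dB, -44.6°; ω = 849: -54.3 dB, -75.2°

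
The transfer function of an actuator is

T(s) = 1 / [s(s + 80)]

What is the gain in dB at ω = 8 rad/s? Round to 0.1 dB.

-56.2 dB

At s = jω = j8:
pole (s+80): 80 + j8 → |·| = √(80²+8²) = √6464 ≈ 80.399, ∠ = arctan(8/80) ≈ 5.71°
pole at origin: |s| = 8, ∠ = 90.00° (in denominator)
|T| = 1 / 643.19 ≈ 0.0015548
Gain = 20 log₁₀(0.0015548) ≈ -56.17 dB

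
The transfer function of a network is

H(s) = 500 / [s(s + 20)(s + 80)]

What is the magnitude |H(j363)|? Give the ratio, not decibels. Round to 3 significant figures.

At s = jω = j363:
pole (s+20): 20 + j363 → |·| = √(20²+363²) = √132169 ≈ 363.55, ∠ = arctan(363/20) ≈ 86.85°
pole (s+80): 80 + j363 → |·| = √(80²+363²) = √138169 ≈ 371.71, ∠ = arctan(363/80) ≈ 77.57°
pole at origin: |s| = 363, ∠ = 90.00° (in denominator)
|H| = 500 / 4.9054e+07 ≈ 1.0193e-05

1.02e-05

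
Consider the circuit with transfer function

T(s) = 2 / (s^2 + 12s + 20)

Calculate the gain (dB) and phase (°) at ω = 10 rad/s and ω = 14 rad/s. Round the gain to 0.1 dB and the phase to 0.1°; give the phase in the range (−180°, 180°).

ω = 10: -37.2 dB, -123.7°; ω = 14: -41.7 dB, -136.3°

Substitute s = j10:
Numerator: 2 = 2 + j0
Denominator: (j10)^2 + 12(j10) + 20 = -80 + j120
|N| = √(2² + 0²) ≈ 2, ∠N ≈ 0.00°
|D| = √(80² + 120²) ≈ 144.22, ∠D ≈ 123.69°
|T| = 2 / 144.22 ≈ 0.013868
Gain = 20 log₁₀(0.013868) ≈ -37.16 dB
∠T = 0.00° − 123.69° = -123.69°

Substitute s = j14:
Numerator: 2 = 2 + j0
Denominator: (j14)^2 + 12(j14) + 20 = -176 + j168
|N| = √(2² + 0²) ≈ 2, ∠N ≈ 0.00°
|D| = √(176² + 168²) ≈ 243.31, ∠D ≈ 136.33°
|T| = 2 / 243.31 ≈ 0.00822
Gain = 20 log₁₀(0.00822) ≈ -41.70 dB
∠T = 0.00° − 136.33° = -136.33°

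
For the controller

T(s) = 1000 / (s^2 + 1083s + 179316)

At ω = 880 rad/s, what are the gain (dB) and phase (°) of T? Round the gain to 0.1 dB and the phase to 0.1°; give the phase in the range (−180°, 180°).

-61.0 dB, -122.0°

Substitute s = j880:
Numerator: 1000 = 1000 + j0
Denominator: (j880)^2 + 1083(j880) + 179316 = -595084 + j953040
|N| = √(1000² + 0²) ≈ 1000, ∠N ≈ 0.00°
|D| = √(595084² + 953040²) ≈ 1.1236e+06, ∠D ≈ 121.98°
|T| = 1000 / 1.1236e+06 ≈ 0.00089
Gain = 20 log₁₀(0.00089) ≈ -61.01 dB
∠T = 0.00° − 121.98° = -121.98°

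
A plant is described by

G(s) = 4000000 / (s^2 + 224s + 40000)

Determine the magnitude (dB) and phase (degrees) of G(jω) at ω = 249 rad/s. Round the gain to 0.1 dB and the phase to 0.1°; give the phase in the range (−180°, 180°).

At s = jω = j249:
quadratic: (j249)² + 224·j249 + 40000 = -22001 + j55776 → |·| ≈ 59958, ∠ ≈ 111.53°
|G| = 4000000 / 59958 ≈ 66.713
Gain = 20 log₁₀(66.713) ≈ 36.48 dB
∠G = 0.00° − 111.53° = -111.53°

36.5 dB, -111.5°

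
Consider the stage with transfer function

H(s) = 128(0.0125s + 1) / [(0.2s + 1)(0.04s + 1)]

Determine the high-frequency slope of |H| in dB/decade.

-20 dB/decade

Each pole contributes −20 dB/decade at high frequency; each zero contributes +20 dB/decade.
Net: 1 zero(s) − 2 pole(s) → -20 dB/decade.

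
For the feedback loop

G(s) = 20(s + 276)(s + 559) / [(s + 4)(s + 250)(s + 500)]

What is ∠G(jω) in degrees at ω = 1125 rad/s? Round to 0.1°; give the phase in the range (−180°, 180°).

At s = jω = j1125:
zero (s+276): 276 + j1125 → |·| = √(276²+1125²) = √1341801 ≈ 1158.4, ∠ = arctan(1125/276) ≈ 76.22°
zero (s+559): 559 + j1125 → |·| = √(559²+1125²) = √1578106 ≈ 1256.2, ∠ = arctan(1125/559) ≈ 63.58°
pole (s+4): 4 + j1125 → |·| = √(4²+1125²) = √1265641 ≈ 1125, ∠ = arctan(1125/4) ≈ 89.80°
pole (s+250): 250 + j1125 → |·| = √(250²+1125²) = √1328125 ≈ 1152.4, ∠ = arctan(1125/250) ≈ 77.47°
pole (s+500): 500 + j1125 → |·| = √(500²+1125²) = √1515625 ≈ 1231.1, ∠ = arctan(1125/500) ≈ 66.04°
∠G = 139.80° − 233.31° = -93.51°

-93.5°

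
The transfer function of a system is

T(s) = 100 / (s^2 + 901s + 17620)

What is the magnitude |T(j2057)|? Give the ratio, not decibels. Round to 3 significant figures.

Substitute s = j2057:
Numerator: 100 = 100 + j0
Denominator: (j2057)^2 + 901(j2057) + 17620 = -4213629 + j1853357
|N| = √(100² + 0²) ≈ 100, ∠N ≈ 0.00°
|D| = √(4213629² + 1853357²) ≈ 4.6032e+06, ∠D ≈ 156.26°
|T| = 100 / 4.6032e+06 ≈ 2.1724e-05

2.17e-05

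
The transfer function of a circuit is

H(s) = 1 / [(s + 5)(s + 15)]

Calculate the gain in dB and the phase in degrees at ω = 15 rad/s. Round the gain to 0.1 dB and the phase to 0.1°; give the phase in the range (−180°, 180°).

At s = jω = j15:
pole (s+5): 5 + j15 → |·| = √(5²+15²) = √250 ≈ 15.811, ∠ = arctan(15/5) ≈ 71.57°
pole (s+15): 15 + j15 → |·| = √(15²+15²) = √450 ≈ 21.213, ∠ = arctan(15/15) ≈ 45.00°
|H| = 1 / 335.4 ≈ 0.0029815
Gain = 20 log₁₀(0.0029815) ≈ -50.51 dB
∠H = 0.00° − 116.57° = -116.57°

-50.5 dB, -116.6°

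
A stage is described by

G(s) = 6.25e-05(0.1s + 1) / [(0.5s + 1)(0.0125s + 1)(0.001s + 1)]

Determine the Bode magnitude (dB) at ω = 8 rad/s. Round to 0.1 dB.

-94.3 dB

At ω = 8 rad/s:
zero (1 + j8·0.1) = 1 + j0.8 → |·| ≈ 1.2806, ∠ ≈ 38.66°
pole (1 + j8·0.5) = 1 + j4 → |·| ≈ 4.1231, ∠ ≈ 75.96°
pole (1 + j8·0.0125) = 1 + j0.1 → |·| ≈ 1.005, ∠ ≈ 5.71°
pole (1 + j8·0.001) = 1 + j0.008 → |·| ≈ 1, ∠ ≈ 0.46°
|G| = 6.25e-05 · 1.2806 / (4.1231 · 1.005 · 1) ≈ 1.9315e-05
Gain = 20 log₁₀(1.9315e-05) ≈ -94.28 dB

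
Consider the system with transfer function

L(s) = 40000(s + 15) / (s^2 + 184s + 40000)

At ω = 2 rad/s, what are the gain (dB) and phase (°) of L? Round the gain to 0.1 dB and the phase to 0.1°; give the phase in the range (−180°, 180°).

23.6 dB, 7.1°

At s = jω = j2:
zero (s+15): 15 + j2 → |·| = √(15²+2²) = √229 ≈ 15.133, ∠ = arctan(2/15) ≈ 7.59°
quadratic: (j2)² + 184·j2 + 40000 = 39996 + j368 → |·| ≈ 39998, ∠ ≈ 0.53°
|L| = 40000 · 15.133 / 39998 ≈ 15.134
Gain = 20 log₁₀(15.134) ≈ 23.60 dB
∠L = 7.59° − 0.53° = 7.06°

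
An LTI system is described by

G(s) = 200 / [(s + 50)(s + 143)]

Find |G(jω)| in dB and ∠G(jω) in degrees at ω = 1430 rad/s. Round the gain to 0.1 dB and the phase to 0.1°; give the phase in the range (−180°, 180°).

-80.2 dB, -172.3°

At s = jω = j1430:
pole (s+50): 50 + j1430 → |·| = √(50²+1430²) = √2047400 ≈ 1430.9, ∠ = arctan(1430/50) ≈ 88.00°
pole (s+143): 143 + j1430 → |·| = √(143²+1430²) = √2065349 ≈ 1437.1, ∠ = arctan(1430/143) ≈ 84.29°
|G| = 200 / 2.0563e+06 ≈ 9.7262e-05
Gain = 20 log₁₀(9.7262e-05) ≈ -80.24 dB
∠G = 0.00° − 172.29° = -172.29°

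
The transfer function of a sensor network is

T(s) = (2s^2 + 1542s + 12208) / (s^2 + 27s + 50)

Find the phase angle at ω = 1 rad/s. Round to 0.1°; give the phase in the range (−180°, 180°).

-21.7°

Substitute s = j1:
Numerator: 2(j1)^2 + 1542(j1) + 12208 = 12206 + j1542
Denominator: (j1)^2 + 27(j1) + 50 = 49 + j27
|N| = √(12206² + 1542²) ≈ 12303, ∠N ≈ 7.20°
|D| = √(49² + 27²) ≈ 55.946, ∠D ≈ 28.86°
∠T = 7.20° − 28.86° = -21.66°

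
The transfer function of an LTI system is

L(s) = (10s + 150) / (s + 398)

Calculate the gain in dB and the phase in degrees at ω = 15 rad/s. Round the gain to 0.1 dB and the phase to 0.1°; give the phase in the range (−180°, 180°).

Substitute s = j15:
Numerator: 10(j15) + 150 = 150 + j150
Denominator: (j15) + 398 = 398 + j15
|N| = √(150² + 150²) ≈ 212.13, ∠N ≈ 45.00°
|D| = √(398² + 15²) ≈ 398.28, ∠D ≈ 2.16°
|L| = 212.13 / 398.28 ≈ 0.53262
Gain = 20 log₁₀(0.53262) ≈ -5.47 dB
∠L = 45.00° − 2.16° = 42.84°

-5.5 dB, 42.8°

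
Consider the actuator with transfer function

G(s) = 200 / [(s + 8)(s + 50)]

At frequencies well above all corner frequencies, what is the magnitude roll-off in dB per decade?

-40 dB/decade

Each pole contributes −20 dB/decade at high frequency; each zero contributes +20 dB/decade.
Net: 0 zero(s) − 2 pole(s) → -40 dB/decade.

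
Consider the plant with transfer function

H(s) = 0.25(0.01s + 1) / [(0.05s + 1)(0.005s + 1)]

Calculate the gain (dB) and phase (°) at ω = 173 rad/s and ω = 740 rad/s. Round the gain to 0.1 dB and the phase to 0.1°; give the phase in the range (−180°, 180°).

ω = 173: -27.3 dB, -64.3°; ω = 740: -37.6 dB, -81.0°

At ω = 173 rad/s:
zero (1 + j173·0.01) = 1 + j1.73 → |·| ≈ 1.9982, ∠ ≈ 59.97°
pole (1 + j173·0.05) = 1 + j8.65 → |·| ≈ 8.7076, ∠ ≈ 83.41°
pole (1 + j173·0.005) = 1 + j0.865 → |·| ≈ 1.3222, ∠ ≈ 40.86°
|H| = 0.25 · 1.9982 / (8.7076 · 1.3222) ≈ 0.043389
Gain = 20 log₁₀(0.043389) ≈ -27.25 dB
∠H = (59.97°) − (83.41° + 40.86°) = -64.30°

At ω = 740 rad/s:
zero (1 + j740·0.01) = 1 + j7.4 → |·| ≈ 7.4673, ∠ ≈ 82.30°
pole (1 + j740·0.05) = 1 + j37 → |·| ≈ 37.014, ∠ ≈ 88.45°
pole (1 + j740·0.005) = 1 + j3.7 → |·| ≈ 3.8328, ∠ ≈ 74.88°
|H| = 0.25 · 7.4673 / (37.014 · 3.8328) ≈ 0.013159
Gain = 20 log₁₀(0.013159) ≈ -37.62 dB
∠H = (82.30°) − (88.45° + 74.88°) = -81.03°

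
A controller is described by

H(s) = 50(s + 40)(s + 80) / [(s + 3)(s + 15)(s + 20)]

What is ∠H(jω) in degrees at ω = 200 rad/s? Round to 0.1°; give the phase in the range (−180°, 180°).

-112.3°

At s = jω = j200:
zero (s+40): 40 + j200 → |·| = √(40²+200²) = √41600 ≈ 203.96, ∠ = arctan(200/40) ≈ 78.69°
zero (s+80): 80 + j200 → |·| = √(80²+200²) = √46400 ≈ 215.41, ∠ = arctan(200/80) ≈ 68.20°
pole (s+3): 3 + j200 → |·| = √(3²+200²) = √40009 ≈ 200.02, ∠ = arctan(200/3) ≈ 89.14°
pole (s+15): 15 + j200 → |·| = √(15²+200²) = √40225 ≈ 200.56, ∠ = arctan(200/15) ≈ 85.71°
pole (s+20): 20 + j200 → |·| = √(20²+200²) = √40400 ≈ 201, ∠ = arctan(200/20) ≈ 84.29°
∠H = 146.89° − 259.14° = -112.25°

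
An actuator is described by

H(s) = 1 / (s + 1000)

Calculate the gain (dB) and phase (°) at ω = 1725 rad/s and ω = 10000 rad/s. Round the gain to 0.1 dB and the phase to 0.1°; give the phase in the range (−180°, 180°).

At s = jω = j1725:
pole (s+1000): 1000 + j1725 → |·| = √(1000²+1725²) = √3975625 ≈ 1993.9, ∠ = arctan(1725/1000) ≈ 59.90°
|H| = 1 / 1993.9 ≈ 0.00050153
Gain = 20 log₁₀(0.00050153) ≈ -65.99 dB
∠H = 0.00° − 59.90° = -59.90°

At s = jω = j10000:
pole (s+1000): 1000 + j10000 → |·| = √(1000²+10000²) = √101000000 ≈ 10050, ∠ = arctan(10000/1000) ≈ 84.29°
|H| = 1 / 10050 ≈ 9.9502e-05
Gain = 20 log₁₀(9.9502e-05) ≈ -80.04 dB
∠H = 0.00° − 84.29° = -84.29°

ω = 1725: -66.0 dB, -59.9°; ω = 10000: -80.0 dB, -84.3°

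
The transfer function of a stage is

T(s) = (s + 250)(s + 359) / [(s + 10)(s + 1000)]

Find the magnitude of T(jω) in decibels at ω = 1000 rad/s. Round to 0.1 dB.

At s = jω = j1000:
zero (s+250): 250 + j1000 → |·| = √(250²+1000²) = √1062500 ≈ 1030.8, ∠ = arctan(1000/250) ≈ 75.96°
zero (s+359): 359 + j1000 → |·| = √(359²+1000²) = √1128881 ≈ 1062.5, ∠ = arctan(1000/359) ≈ 70.25°
pole (s+10): 10 + j1000 → |·| = √(10²+1000²) = √1000100 ≈ 1000, ∠ = arctan(1000/10) ≈ 89.43°
pole (s+1000): 1000 + j1000 → |·| = √(1000²+1000²) = √2000000 ≈ 1414.2, ∠ = arctan(1000/1000) ≈ 45.00°
|T| = 1 · 1.0952e+06 / 1.4142e+06 ≈ 0.77443
Gain = 20 log₁₀(0.77443) ≈ -2.22 dB

-2.2 dB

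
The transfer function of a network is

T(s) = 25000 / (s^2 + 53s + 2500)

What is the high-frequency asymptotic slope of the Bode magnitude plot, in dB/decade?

-40 dB/decade

Each pole contributes −20 dB/decade at high frequency; each zero contributes +20 dB/decade.
Net: 0 zero(s) − 2 pole(s) → -40 dB/decade.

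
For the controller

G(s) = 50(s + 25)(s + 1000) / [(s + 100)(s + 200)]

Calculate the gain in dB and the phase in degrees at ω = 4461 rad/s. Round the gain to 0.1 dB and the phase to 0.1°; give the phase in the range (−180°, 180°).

34.2 dB, -9.1°

At s = jω = j4461:
zero (s+25): 25 + j4461 → |·| = √(25²+4461²) = √19901146 ≈ 4461.1, ∠ = arctan(4461/25) ≈ 89.68°
zero (s+1000): 1000 + j4461 → |·| = √(1000²+4461²) = √20900521 ≈ 4571.7, ∠ = arctan(4461/1000) ≈ 77.37°
pole (s+100): 100 + j4461 → |·| = √(100²+4461²) = √19910521 ≈ 4462.1, ∠ = arctan(4461/100) ≈ 88.72°
pole (s+200): 200 + j4461 → |·| = √(200²+4461²) = √19940521 ≈ 4465.5, ∠ = arctan(4461/200) ≈ 87.43°
|G| = 50 · 2.0395e+07 / 1.9926e+07 ≈ 51.177
Gain = 20 log₁₀(51.177) ≈ 34.18 dB
∠G = 167.05° − 176.15° = -9.10°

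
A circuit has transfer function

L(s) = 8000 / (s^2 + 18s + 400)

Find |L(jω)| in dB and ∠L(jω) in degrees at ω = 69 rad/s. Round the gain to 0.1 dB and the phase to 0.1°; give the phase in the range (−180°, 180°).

At s = jω = j69:
quadratic: (j69)² + 18·j69 + 400 = -4361 + j1242 → |·| ≈ 4534.4, ∠ ≈ 164.10°
|L| = 8000 / 4534.4 ≈ 1.7643
Gain = 20 log₁₀(1.7643) ≈ 4.93 dB
∠L = 0.00° − 164.10° = -164.10°

4.9 dB, -164.1°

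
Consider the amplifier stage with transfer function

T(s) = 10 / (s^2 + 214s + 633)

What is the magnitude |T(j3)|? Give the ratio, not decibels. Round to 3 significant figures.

Substitute s = j3:
Numerator: 10 = 10 + j0
Denominator: (j3)^2 + 214(j3) + 633 = 624 + j642
|N| = √(10² + 0²) ≈ 10, ∠N ≈ 0.00°
|D| = √(624² + 642²) ≈ 895.29, ∠D ≈ 45.81°
|T| = 10 / 895.29 ≈ 0.01117

0.0112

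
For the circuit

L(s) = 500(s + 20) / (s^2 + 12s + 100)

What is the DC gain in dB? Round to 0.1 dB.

40.0 dB

L(0) = 500·20 / 100 = 100
20 log₁₀(100) ≈ 40.00 dB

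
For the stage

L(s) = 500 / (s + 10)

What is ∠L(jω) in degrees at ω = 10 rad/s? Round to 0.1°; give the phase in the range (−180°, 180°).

At s = jω = j10:
pole (s+10): 10 + j10 → |·| = √(10²+10²) = √200 ≈ 14.142, ∠ = arctan(10/10) ≈ 45.00°
∠L = 0.00° − 45.00° = -45.00°

-45.0°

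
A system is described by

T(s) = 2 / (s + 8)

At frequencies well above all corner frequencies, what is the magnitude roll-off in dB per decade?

Each pole contributes −20 dB/decade at high frequency; each zero contributes +20 dB/decade.
Net: 0 zero(s) − 1 pole(s) → -20 dB/decade.

-20 dB/decade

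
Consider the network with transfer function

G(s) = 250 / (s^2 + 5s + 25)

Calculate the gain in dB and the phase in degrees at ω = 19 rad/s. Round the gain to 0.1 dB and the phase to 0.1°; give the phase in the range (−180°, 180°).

At s = jω = j19:
quadratic: (j19)² + 5·j19 + 25 = -336 + j95 → |·| ≈ 349.17, ∠ ≈ 164.21°
|G| = 250 / 349.17 ≈ 0.71598
Gain = 20 log₁₀(0.71598) ≈ -2.90 dB
∠G = 0.00° − 164.21° = -164.21°

-2.9 dB, -164.2°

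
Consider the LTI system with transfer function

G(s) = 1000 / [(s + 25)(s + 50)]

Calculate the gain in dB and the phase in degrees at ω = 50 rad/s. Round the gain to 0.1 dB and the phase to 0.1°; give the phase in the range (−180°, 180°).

-11.9 dB, -108.4°

At s = jω = j50:
pole (s+25): 25 + j50 → |·| = √(25²+50²) = √3125 ≈ 55.902, ∠ = arctan(50/25) ≈ 63.43°
pole (s+50): 50 + j50 → |·| = √(50²+50²) = √5000 ≈ 70.711, ∠ = arctan(50/50) ≈ 45.00°
|G| = 1000 / 3952.9 ≈ 0.25298
Gain = 20 log₁₀(0.25298) ≈ -11.94 dB
∠G = 0.00° − 108.43° = -108.43°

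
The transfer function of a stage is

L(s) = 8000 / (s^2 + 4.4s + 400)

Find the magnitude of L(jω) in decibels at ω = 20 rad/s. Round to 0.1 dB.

39.2 dB

At s = jω = j20:
quadratic: (j20)² + 4.4·j20 + 400 = 0 + j88 → |·| ≈ 88, ∠ ≈ 90.00°
|L| = 8000 / 88 ≈ 90.909
Gain = 20 log₁₀(90.909) ≈ 39.17 dB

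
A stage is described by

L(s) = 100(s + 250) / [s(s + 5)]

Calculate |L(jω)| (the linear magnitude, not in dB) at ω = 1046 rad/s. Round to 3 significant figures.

0.0983

At s = jω = j1046:
zero (s+250): 250 + j1046 → |·| = √(250²+1046²) = √1156616 ≈ 1075.5, ∠ = arctan(1046/250) ≈ 76.56°
pole (s+5): 5 + j1046 → |·| = √(5²+1046²) = √1094141 ≈ 1046, ∠ = arctan(1046/5) ≈ 89.73°
pole at origin: |s| = 1046, ∠ = 90.00° (in denominator)
|L| = 100 · 1075.5 / 1.0941e+06 ≈ 0.0983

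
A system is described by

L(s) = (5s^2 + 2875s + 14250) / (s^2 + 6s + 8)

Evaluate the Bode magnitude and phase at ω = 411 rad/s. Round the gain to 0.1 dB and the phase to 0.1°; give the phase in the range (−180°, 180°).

Substitute s = j411:
Numerator: 5(j411)^2 + 2875(j411) + 14250 = -830355 + j1181625
Denominator: (j411)^2 + 6(j411) + 8 = -168913 + j2466
|N| = √(830355² + 1181625²) ≈ 1.4442e+06, ∠N ≈ 125.10°
|D| = √(168913² + 2466²) ≈ 1.6893e+05, ∠D ≈ 179.16°
|L| = 1.4442e+06 / 1.6893e+05 ≈ 8.5491
Gain = 20 log₁₀(8.5491) ≈ 18.64 dB
∠L = 125.10° − 179.16° = -54.06°

18.6 dB, -54.1°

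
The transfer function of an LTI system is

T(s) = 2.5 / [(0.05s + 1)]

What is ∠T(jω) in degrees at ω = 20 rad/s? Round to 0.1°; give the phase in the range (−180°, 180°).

At ω = 20 rad/s:
pole (1 + j20·0.05) = 1 + j1 → |·| ≈ 1.4142, ∠ ≈ 45.00°
∠T = (0°) − (45.00°) = -45.00°

-45.0°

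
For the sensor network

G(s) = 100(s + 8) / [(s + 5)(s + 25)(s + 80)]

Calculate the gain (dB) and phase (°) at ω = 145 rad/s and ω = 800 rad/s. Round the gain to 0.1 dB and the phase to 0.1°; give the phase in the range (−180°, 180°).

ω = 145: -47.7 dB, -142.5°; ω = 800: -76.2 dB, -172.7°

At s = jω = j145:
zero (s+8): 8 + j145 → |·| = √(8²+145²) = √21089 ≈ 145.22, ∠ = arctan(145/8) ≈ 86.84°
pole (s+5): 5 + j145 → |·| = √(5²+145²) = √21050 ≈ 145.09, ∠ = arctan(145/5) ≈ 88.03°
pole (s+25): 25 + j145 → |·| = √(25²+145²) = √21650 ≈ 147.14, ∠ = arctan(145/25) ≈ 80.22°
pole (s+80): 80 + j145 → |·| = √(80²+145²) = √27425 ≈ 165.6, ∠ = arctan(145/80) ≈ 61.11°
|G| = 100 · 145.22 / 3.5353e+06 ≈ 0.0041077
Gain = 20 log₁₀(0.0041077) ≈ -47.73 dB
∠G = 86.84° − 229.36° = -142.52°

At s = jω = j800:
zero (s+8): 8 + j800 → |·| = √(8²+800²) = √640064 ≈ 800.04, ∠ = arctan(800/8) ≈ 89.43°
pole (s+5): 5 + j800 → |·| = √(5²+800²) = √640025 ≈ 800.02, ∠ = arctan(800/5) ≈ 89.64°
pole (s+25): 25 + j800 → |·| = √(25²+800²) = √640625 ≈ 800.39, ∠ = arctan(800/25) ≈ 88.21°
pole (s+80): 80 + j800 → |·| = √(80²+800²) = √646400 ≈ 803.99, ∠ = arctan(800/80) ≈ 84.29°
|G| = 100 · 800.04 / 5.1482e+08 ≈ 0.0001554
Gain = 20 log₁₀(0.0001554) ≈ -76.17 dB
∠G = 89.43° − 262.14° = -172.71°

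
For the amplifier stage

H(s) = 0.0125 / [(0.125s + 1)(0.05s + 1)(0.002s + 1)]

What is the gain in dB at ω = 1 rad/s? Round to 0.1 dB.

At ω = 1 rad/s:
pole (1 + j1·0.125) = 1 + j0.125 → |·| ≈ 1.0078, ∠ ≈ 7.13°
pole (1 + j1·0.05) = 1 + j0.05 → |·| ≈ 1.0012, ∠ ≈ 2.86°
pole (1 + j1·0.002) = 1 + j0.002 → |·| ≈ 1, ∠ ≈ 0.11°
|H| = 0.0125 · 1 / (1.0078 · 1.0012 · 1) ≈ 0.012388
Gain = 20 log₁₀(0.012388) ≈ -38.14 dB

-38.1 dB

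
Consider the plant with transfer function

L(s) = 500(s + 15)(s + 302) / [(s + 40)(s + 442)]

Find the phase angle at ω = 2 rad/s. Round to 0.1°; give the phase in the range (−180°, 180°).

4.9°

At s = jω = j2:
zero (s+15): 15 + j2 → |·| = √(15²+2²) = √229 ≈ 15.133, ∠ = arctan(2/15) ≈ 7.59°
zero (s+302): 302 + j2 → |·| = √(302²+2²) = √91208 ≈ 302.01, ∠ = arctan(2/302) ≈ 0.38°
pole (s+40): 40 + j2 → |·| = √(40²+2²) = √1604 ≈ 40.05, ∠ = arctan(2/40) ≈ 2.86°
pole (s+442): 442 + j2 → |·| = √(442²+2²) = √195368 ≈ 442, ∠ = arctan(2/442) ≈ 0.26°
∠L = 7.97° − 3.12° = 4.85°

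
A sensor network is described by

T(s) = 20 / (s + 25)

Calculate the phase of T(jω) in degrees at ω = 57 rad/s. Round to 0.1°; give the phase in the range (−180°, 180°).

At s = jω = j57:
pole (s+25): 25 + j57 → |·| = √(25²+57²) = √3874 ≈ 62.241, ∠ = arctan(57/25) ≈ 66.32°
∠T = 0.00° − 66.32° = -66.32°

-66.3°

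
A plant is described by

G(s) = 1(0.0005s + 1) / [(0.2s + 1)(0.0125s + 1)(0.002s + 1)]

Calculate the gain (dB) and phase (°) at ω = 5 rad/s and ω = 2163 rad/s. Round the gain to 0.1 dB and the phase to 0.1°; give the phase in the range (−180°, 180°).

ω = 5: -3.0 dB, -49.0°; ω = 2163: -91.0 dB, 152.5°

At ω = 5 rad/s:
zero (1 + j5·0.0005) = 1 + j0.0025 → |·| ≈ 1, ∠ ≈ 0.14°
pole (1 + j5·0.2) = 1 + j1 → |·| ≈ 1.4142, ∠ ≈ 45.00°
pole (1 + j5·0.0125) = 1 + j0.0625 → |·| ≈ 1.002, ∠ ≈ 3.58°
pole (1 + j5·0.002) = 1 + j0.01 → |·| ≈ 1, ∠ ≈ 0.57°
|G| = 1 · 1 / (1.4142 · 1.002 · 1) ≈ 0.7057
Gain = 20 log₁₀(0.7057) ≈ -3.03 dB
∠G = (0.14°) − (45.00° + 3.58° + 0.57°) = -49.01°

At ω = 2163 rad/s:
zero (1 + j2163·0.0005) = 1 + j1.0815 → |·| ≈ 1.473, ∠ ≈ 47.24°
pole (1 + j2163·0.2) = 1 + j432.6 → |·| ≈ 432.6, ∠ ≈ 89.87°
pole (1 + j2163·0.0125) = 1 + j27.0375 → |·| ≈ 27.056, ∠ ≈ 87.88°
pole (1 + j2163·0.002) = 1 + j4.326 → |·| ≈ 4.4401, ∠ ≈ 76.98°
|G| = 1 · 1.473 / (432.6 · 27.056 · 4.4401) ≈ 2.8344e-05
Gain = 20 log₁₀(2.8344e-05) ≈ -90.95 dB
∠G = (47.24°) − (89.87° + 87.88° + 76.98°) = -207.49° ≡ 152.51° (principal value)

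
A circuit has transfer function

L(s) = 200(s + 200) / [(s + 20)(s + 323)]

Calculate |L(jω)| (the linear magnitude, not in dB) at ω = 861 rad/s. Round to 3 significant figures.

At s = jω = j861:
zero (s+200): 200 + j861 → |·| = √(200²+861²) = √781321 ≈ 883.92, ∠ = arctan(861/200) ≈ 76.92°
pole (s+20): 20 + j861 → |·| = √(20²+861²) = √741721 ≈ 861.23, ∠ = arctan(861/20) ≈ 88.67°
pole (s+323): 323 + j861 → |·| = √(323²+861²) = √845650 ≈ 919.59, ∠ = arctan(861/323) ≈ 69.44°
|L| = 200 · 883.92 / 7.9198e+05 ≈ 0.22322

0.223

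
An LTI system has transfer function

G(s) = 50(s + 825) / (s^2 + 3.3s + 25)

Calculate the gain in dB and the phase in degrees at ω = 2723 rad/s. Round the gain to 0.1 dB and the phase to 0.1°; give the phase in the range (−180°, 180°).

-34.3 dB, -106.8°

At s = jω = j2723:
zero (s+825): 825 + j2723 → |·| = √(825²+2723²) = √8095354 ≈ 2845.2, ∠ = arctan(2723/825) ≈ 73.14°
quadratic: (j2723)² + 3.3·j2723 + 25 = -7414704 + j8985.9 → |·| ≈ 7.4147e+06, ∠ ≈ 179.93°
|G| = 50 · 2845.2 / 7.4147e+06 ≈ 0.019186
Gain = 20 log₁₀(0.019186) ≈ -34.34 dB
∠G = 73.14° − 179.93° = -106.79°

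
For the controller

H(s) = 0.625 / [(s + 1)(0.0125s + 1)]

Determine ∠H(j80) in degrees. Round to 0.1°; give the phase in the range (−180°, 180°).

-134.3°

At ω = 80 rad/s:
pole (1 + j80·1) = 1 + j80 → |·| ≈ 80.006, ∠ ≈ 89.28°
pole (1 + j80·0.0125) = 1 + j1 → |·| ≈ 1.4142, ∠ ≈ 45.00°
∠H = (0°) − (89.28° + 45.00°) = -134.28°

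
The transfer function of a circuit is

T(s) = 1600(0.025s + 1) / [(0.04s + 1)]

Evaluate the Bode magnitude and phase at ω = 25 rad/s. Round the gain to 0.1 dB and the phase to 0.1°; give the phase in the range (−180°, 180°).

At ω = 25 rad/s:
zero (1 + j25·0.025) = 1 + j0.625 → |·| ≈ 1.1792, ∠ ≈ 32.01°
pole (1 + j25·0.04) = 1 + j1 → |·| ≈ 1.4142, ∠ ≈ 45.00°
|T| = 1600 · 1.1792 / (1.4142) ≈ 1334.1
Gain = 20 log₁₀(1334.1) ≈ 62.50 dB
∠T = (32.01°) − (45.00°) = -12.99°

62.5 dB, -13.0°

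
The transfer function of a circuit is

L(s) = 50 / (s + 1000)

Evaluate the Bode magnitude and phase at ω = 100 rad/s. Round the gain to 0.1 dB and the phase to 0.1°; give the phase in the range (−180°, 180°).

Substitute s = j100:
Numerator: 50 = 50 + j0
Denominator: (j100) + 1000 = 1000 + j100
|N| = √(50² + 0²) ≈ 50, ∠N ≈ 0.00°
|D| = √(1000² + 100²) ≈ 1005, ∠D ≈ 5.71°
|L| = 50 / 1005 ≈ 0.049751
Gain = 20 log₁₀(0.049751) ≈ -26.06 dB
∠L = 0.00° − 5.71° = -5.71°

-26.1 dB, -5.7°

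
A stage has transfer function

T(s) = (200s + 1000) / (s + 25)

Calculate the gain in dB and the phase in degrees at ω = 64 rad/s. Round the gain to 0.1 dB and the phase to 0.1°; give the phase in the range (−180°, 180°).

45.4 dB, 16.9°

Substitute s = j64:
Numerator: 200(j64) + 1000 = 1000 + j12800
Denominator: (j64) + 25 = 25 + j64
|N| = √(1000² + 12800²) ≈ 12839, ∠N ≈ 85.53°
|D| = √(25² + 64²) ≈ 68.71, ∠D ≈ 68.66°
|T| = 12839 / 68.71 ≈ 186.86
Gain = 20 log₁₀(186.86) ≈ 45.43 dB
∠T = 85.53° − 68.66° = 16.87°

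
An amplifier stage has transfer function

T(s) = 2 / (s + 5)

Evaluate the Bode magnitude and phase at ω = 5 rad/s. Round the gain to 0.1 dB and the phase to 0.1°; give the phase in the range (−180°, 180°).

-11.0 dB, -45.0°

At s = jω = j5:
pole (s+5): 5 + j5 → |·| = √(5²+5²) = √50 ≈ 7.0711, ∠ = arctan(5/5) ≈ 45.00°
|T| = 2 / 7.0711 ≈ 0.28284
Gain = 20 log₁₀(0.28284) ≈ -10.97 dB
∠T = 0.00° − 45.00° = -45.00°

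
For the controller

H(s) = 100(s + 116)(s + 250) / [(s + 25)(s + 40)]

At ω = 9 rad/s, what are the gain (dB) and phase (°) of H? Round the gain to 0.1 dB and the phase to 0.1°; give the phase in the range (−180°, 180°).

68.5 dB, -26.0°

At s = jω = j9:
zero (s+116): 116 + j9 → |·| = √(116²+9²) = √13537 ≈ 116.35, ∠ = arctan(9/116) ≈ 4.44°
zero (s+250): 250 + j9 → |·| = √(250²+9²) = √62581 ≈ 250.16, ∠ = arctan(9/250) ≈ 2.06°
pole (s+25): 25 + j9 → |·| = √(25²+9²) = √706 ≈ 26.571, ∠ = arctan(9/25) ≈ 19.80°
pole (s+40): 40 + j9 → |·| = √(40²+9²) = √1681 ≈ 41, ∠ = arctan(9/40) ≈ 12.68°
|H| = 100 · 29106 / 1089.4 ≈ 2671.7
Gain = 20 log₁₀(2671.7) ≈ 68.54 dB
∠H = 6.50° − 32.48° = -25.98°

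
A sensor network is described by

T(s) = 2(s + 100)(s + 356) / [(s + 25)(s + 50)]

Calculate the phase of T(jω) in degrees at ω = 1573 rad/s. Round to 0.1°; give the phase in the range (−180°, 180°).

At s = jω = j1573:
zero (s+100): 100 + j1573 → |·| = √(100²+1573²) = √2484329 ≈ 1576.2, ∠ = arctan(1573/100) ≈ 86.36°
zero (s+356): 356 + j1573 → |·| = √(356²+1573²) = √2601065 ≈ 1612.8, ∠ = arctan(1573/356) ≈ 77.25°
pole (s+25): 25 + j1573 → |·| = √(25²+1573²) = √2474954 ≈ 1573.2, ∠ = arctan(1573/25) ≈ 89.09°
pole (s+50): 50 + j1573 → |·| = √(50²+1573²) = √2476829 ≈ 1573.8, ∠ = arctan(1573/50) ≈ 88.18°
∠T = 163.61° − 177.27° = -13.66°

-13.7°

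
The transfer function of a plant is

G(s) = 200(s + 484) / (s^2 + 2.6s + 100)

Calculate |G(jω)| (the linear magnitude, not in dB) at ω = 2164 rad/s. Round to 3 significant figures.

0.0947

At s = jω = j2164:
zero (s+484): 484 + j2164 → |·| = √(484²+2164²) = √4917152 ≈ 2217.5, ∠ = arctan(2164/484) ≈ 77.39°
quadratic: (j2164)² + 2.6·j2164 + 100 = -4682796 + j5626.4 → |·| ≈ 4.6828e+06, ∠ ≈ 179.93°
|G| = 200 · 2217.5 / 4.6828e+06 ≈ 0.094708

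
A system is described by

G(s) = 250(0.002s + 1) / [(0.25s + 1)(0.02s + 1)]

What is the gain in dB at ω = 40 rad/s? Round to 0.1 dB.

At ω = 40 rad/s:
zero (1 + j40·0.002) = 1 + j0.08 → |·| ≈ 1.0032, ∠ ≈ 4.57°
pole (1 + j40·0.25) = 1 + j10 → |·| ≈ 10.05, ∠ ≈ 84.29°
pole (1 + j40·0.02) = 1 + j0.8 → |·| ≈ 1.2806, ∠ ≈ 38.66°
|G| = 250 · 1.0032 / (10.05 · 1.2806) ≈ 19.487
Gain = 20 log₁₀(19.487) ≈ 25.79 dB

25.8 dB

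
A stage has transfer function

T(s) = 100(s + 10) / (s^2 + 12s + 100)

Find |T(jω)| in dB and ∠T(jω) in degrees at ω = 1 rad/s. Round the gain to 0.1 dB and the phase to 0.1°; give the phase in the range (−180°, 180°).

At s = jω = j1:
zero (s+10): 10 + j1 → |·| = √(10²+1²) = √101 ≈ 10.05, ∠ = arctan(1/10) ≈ 5.71°
quadratic: (j1)² + 12·j1 + 100 = 99 + j12 → |·| ≈ 99.725, ∠ ≈ 6.91°
|T| = 100 · 10.05 / 99.725 ≈ 10.078
Gain = 20 log₁₀(10.078) ≈ 20.07 dB
∠T = 5.71° − 6.91° = -1.20°

20.1 dB, -1.2°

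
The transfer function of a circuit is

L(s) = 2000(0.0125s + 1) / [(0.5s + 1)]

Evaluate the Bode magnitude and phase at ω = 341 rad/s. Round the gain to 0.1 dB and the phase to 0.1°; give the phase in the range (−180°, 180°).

34.2 dB, -12.9°

At ω = 341 rad/s:
zero (1 + j341·0.0125) = 1 + j4.2625 → |·| ≈ 4.3782, ∠ ≈ 76.80°
pole (1 + j341·0.5) = 1 + j170.5 → |·| ≈ 170.5, ∠ ≈ 89.66°
|L| = 2000 · 4.3782 / (170.5) ≈ 51.357
Gain = 20 log₁₀(51.357) ≈ 34.21 dB
∠L = (76.80°) − (89.66°) = -12.86°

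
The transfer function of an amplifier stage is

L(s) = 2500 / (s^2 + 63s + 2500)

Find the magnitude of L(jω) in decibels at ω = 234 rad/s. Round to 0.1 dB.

-26.7 dB

At s = jω = j234:
quadratic: (j234)² + 63·j234 + 2500 = -52256 + j14742 → |·| ≈ 54296, ∠ ≈ 164.25°
|L| = 2500 / 54296 ≈ 0.046044
Gain = 20 log₁₀(0.046044) ≈ -26.74 dB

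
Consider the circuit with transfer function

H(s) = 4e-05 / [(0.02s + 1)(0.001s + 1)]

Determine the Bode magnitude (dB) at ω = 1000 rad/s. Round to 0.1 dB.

-117.0 dB

At ω = 1000 rad/s:
pole (1 + j1000·0.02) = 1 + j20 → |·| ≈ 20.025, ∠ ≈ 87.14°
pole (1 + j1000·0.001) = 1 + j1 → |·| ≈ 1.4142, ∠ ≈ 45.00°
|H| = 4e-05 · 1 / (20.025 · 1.4142) ≈ 1.4125e-06
Gain = 20 log₁₀(1.4125e-06) ≈ -117.00 dB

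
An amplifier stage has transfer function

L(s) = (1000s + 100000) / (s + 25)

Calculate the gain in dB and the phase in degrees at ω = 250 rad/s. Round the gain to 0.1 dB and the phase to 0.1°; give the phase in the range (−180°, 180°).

Substitute s = j250:
Numerator: 1000(j250) + 100000 = 100000 + j250000
Denominator: (j250) + 25 = 25 + j250
|N| = √(100000² + 250000²) ≈ 2.6926e+05, ∠N ≈ 68.20°
|D| = √(25² + 250²) ≈ 251.25, ∠D ≈ 84.29°
|L| = 2.6926e+05 / 251.25 ≈ 1071.7
Gain = 20 log₁₀(1071.7) ≈ 60.60 dB
∠L = 68.20° − 84.29° = -16.09°

60.6 dB, -16.1°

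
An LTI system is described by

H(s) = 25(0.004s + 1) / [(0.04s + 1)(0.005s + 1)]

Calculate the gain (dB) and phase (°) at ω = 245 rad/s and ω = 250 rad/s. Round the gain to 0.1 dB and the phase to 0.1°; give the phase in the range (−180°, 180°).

At ω = 245 rad/s:
zero (1 + j245·0.004) = 1 + j0.98 → |·| ≈ 1.4001, ∠ ≈ 44.42°
pole (1 + j245·0.04) = 1 + j9.8 → |·| ≈ 9.8509, ∠ ≈ 84.17°
pole (1 + j245·0.005) = 1 + j1.225 → |·| ≈ 1.5813, ∠ ≈ 50.77°
|H| = 25 · 1.4001 / (9.8509 · 1.5813) ≈ 2.247
Gain = 20 log₁₀(2.247) ≈ 7.03 dB
∠H = (44.42°) − (84.17° + 50.77°) = -90.52°

At ω = 250 rad/s:
zero (1 + j250·0.004) = 1 + j1 → |·| ≈ 1.4142, ∠ ≈ 45.00°
pole (1 + j250·0.04) = 1 + j10 → |·| ≈ 10.05, ∠ ≈ 84.29°
pole (1 + j250·0.005) = 1 + j1.25 → |·| ≈ 1.6008, ∠ ≈ 51.34°
|H| = 25 · 1.4142 / (10.05 · 1.6008) ≈ 2.1976
Gain = 20 log₁₀(2.1976) ≈ 6.84 dB
∠H = (45.00°) − (84.29° + 51.34°) = -90.63°

ω = 245: 7.0 dB, -90.5°; ω = 250: 6.8 dB, -90.6°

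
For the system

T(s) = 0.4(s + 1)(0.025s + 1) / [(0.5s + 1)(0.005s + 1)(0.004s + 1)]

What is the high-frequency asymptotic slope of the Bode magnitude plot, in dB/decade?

-20 dB/decade

Each pole contributes −20 dB/decade at high frequency; each zero contributes +20 dB/decade.
Net: 2 zero(s) − 3 pole(s) → -20 dB/decade.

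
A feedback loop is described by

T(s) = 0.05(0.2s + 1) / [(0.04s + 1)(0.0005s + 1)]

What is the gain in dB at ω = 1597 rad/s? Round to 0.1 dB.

At ω = 1597 rad/s:
zero (1 + j1597·0.2) = 1 + j319.4 → |·| ≈ 319.4, ∠ ≈ 89.82°
pole (1 + j1597·0.04) = 1 + j63.88 → |·| ≈ 63.888, ∠ ≈ 89.10°
pole (1 + j1597·0.0005) = 1 + j0.7985 → |·| ≈ 1.2797, ∠ ≈ 38.61°
|T| = 0.05 · 319.4 / (63.888 · 1.2797) ≈ 0.19533
Gain = 20 log₁₀(0.19533) ≈ -14.18 dB

-14.2 dB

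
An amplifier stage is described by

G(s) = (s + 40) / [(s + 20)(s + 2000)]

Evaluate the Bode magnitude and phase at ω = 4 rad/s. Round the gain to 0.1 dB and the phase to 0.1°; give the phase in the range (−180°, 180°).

-60.1 dB, -5.7°

At s = jω = j4:
zero (s+40): 40 + j4 → |·| = √(40²+4²) = √1616 ≈ 40.2, ∠ = arctan(4/40) ≈ 5.71°
pole (s+20): 20 + j4 → |·| = √(20²+4²) = √416 ≈ 20.396, ∠ = arctan(4/20) ≈ 11.31°
pole (s+2000): 2000 + j4 → |·| = √(2000²+4²) = √4000016 ≈ 2000, ∠ = arctan(4/2000) ≈ 0.11°
|G| = 1 · 40.2 / 40792 ≈ 0.00098549
Gain = 20 log₁₀(0.00098549) ≈ -60.13 dB
∠G = 5.71° − 11.42° = -5.71°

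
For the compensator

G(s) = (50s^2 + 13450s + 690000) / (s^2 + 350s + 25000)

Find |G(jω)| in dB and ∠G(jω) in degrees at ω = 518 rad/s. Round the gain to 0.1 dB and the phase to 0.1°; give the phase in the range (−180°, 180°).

33.6 dB, 8.0°

Substitute s = j518:
Numerator: 50(j518)^2 + 13450(j518) + 690000 = -12726200 + j6967100
Denominator: (j518)^2 + 350(j518) + 25000 = -243324 + j181300
|N| = √(12726200² + 6967100²) ≈ 1.4509e+07, ∠N ≈ 151.30°
|D| = √(243324² + 181300²) ≈ 3.0344e+05, ∠D ≈ 143.31°
|G| = 1.4509e+07 / 3.0344e+05 ≈ 47.815
Gain = 20 log₁₀(47.815) ≈ 33.59 dB
∠G = 151.30° − 143.31° = 7.99°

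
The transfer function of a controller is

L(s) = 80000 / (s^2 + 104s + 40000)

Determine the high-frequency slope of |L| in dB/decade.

-40 dB/decade

Each pole contributes −20 dB/decade at high frequency; each zero contributes +20 dB/decade.
Net: 0 zero(s) − 2 pole(s) → -40 dB/decade.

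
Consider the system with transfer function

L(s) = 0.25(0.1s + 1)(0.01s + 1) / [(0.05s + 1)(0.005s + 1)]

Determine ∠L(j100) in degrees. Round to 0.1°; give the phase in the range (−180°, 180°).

At ω = 100 rad/s:
zero (1 + j100·0.1) = 1 + j10 → |·| ≈ 10.05, ∠ ≈ 84.29°
zero (1 + j100·0.01) = 1 + j1 → |·| ≈ 1.4142, ∠ ≈ 45.00°
pole (1 + j100·0.05) = 1 + j5 → |·| ≈ 5.099, ∠ ≈ 78.69°
pole (1 + j100·0.005) = 1 + j0.5 → |·| ≈ 1.118, ∠ ≈ 26.57°
∠L = (84.29° + 45.00°) − (78.69° + 26.57°) = 24.03°

24.0°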